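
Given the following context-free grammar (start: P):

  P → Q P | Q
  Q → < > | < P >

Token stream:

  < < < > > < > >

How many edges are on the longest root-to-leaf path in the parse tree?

[P [Q < [P [Q < [P [Q < >]] >] [P [Q < >]]] >]]

6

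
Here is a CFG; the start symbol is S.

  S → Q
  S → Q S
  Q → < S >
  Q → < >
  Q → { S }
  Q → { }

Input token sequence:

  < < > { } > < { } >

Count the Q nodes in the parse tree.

5

[S [Q < [S [Q < >] [S [Q { }]]] >] [S [Q < [S [Q { }]] >]]]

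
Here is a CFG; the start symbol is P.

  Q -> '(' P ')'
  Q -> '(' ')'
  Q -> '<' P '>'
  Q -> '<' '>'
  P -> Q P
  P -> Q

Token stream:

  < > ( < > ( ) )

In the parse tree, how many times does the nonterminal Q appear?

4

[P [Q < >] [P [Q ( [P [Q < >] [P [Q ( )]]] )]]]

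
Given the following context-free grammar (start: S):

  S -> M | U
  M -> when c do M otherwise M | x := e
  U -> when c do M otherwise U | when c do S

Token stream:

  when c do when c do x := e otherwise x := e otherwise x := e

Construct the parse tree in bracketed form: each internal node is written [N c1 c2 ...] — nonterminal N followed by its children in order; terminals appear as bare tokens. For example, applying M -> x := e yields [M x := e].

S
M
when c do M otherwise M
when c do when c do M otherwise M otherwise M
when c do when c do x := e otherwise M otherwise M
when c do when c do x := e otherwise x := e otherwise M
when c do when c do x := e otherwise x := e otherwise x := e

[S [M when c do [M when c do [M x := e] otherwise [M x := e]] otherwise [M x := e]]]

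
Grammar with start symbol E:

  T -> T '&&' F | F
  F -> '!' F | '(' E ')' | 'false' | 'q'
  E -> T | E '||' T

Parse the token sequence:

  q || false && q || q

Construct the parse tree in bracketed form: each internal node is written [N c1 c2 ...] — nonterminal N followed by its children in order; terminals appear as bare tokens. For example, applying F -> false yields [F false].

E
E || T
E || T || T
T || T || T
F || T || T
q || T || T
q || T && F || T
q || F && F || T
q || false && F || T
q || false && q || T
q || false && q || F
q || false && q || q

[E [E [E [T [F q]]] || [T [T [F false]] && [F q]]] || [T [F q]]]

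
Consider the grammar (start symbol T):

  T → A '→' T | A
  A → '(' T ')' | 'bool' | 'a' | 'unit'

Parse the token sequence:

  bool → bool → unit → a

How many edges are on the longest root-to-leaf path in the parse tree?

5

[T [A bool] → [T [A bool] → [T [A unit] → [T [A a]]]]]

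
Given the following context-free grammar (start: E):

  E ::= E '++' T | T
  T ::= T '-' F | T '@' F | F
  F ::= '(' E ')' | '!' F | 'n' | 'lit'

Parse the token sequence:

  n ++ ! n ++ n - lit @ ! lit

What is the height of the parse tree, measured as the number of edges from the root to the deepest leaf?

5

[E [E [E [T [F n]]] ++ [T [F ! [F n]]]] ++ [T [T [T [F n]] - [F lit]] @ [F ! [F lit]]]]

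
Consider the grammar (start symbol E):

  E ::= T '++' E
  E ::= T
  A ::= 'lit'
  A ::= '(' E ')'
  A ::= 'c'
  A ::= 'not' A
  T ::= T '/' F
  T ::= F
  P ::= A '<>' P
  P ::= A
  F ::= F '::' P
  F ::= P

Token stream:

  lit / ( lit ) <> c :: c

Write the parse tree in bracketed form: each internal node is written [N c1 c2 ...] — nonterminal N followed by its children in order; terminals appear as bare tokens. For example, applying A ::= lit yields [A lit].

[E [T [T [F [P [A lit]]]] / [F [F [P [A ( [E [T [F [P [A lit]]]]] )] <> [P [A c]]]] :: [P [A c]]]]]

E
T
T / F
F / F
P / F
A / F
lit / F
lit / F :: P
lit / P :: P
lit / A <> P :: P
lit / ( E ) <> P :: P
lit / ( T ) <> P :: P
lit / ( F ) <> P :: P
lit / ( P ) <> P :: P
lit / ( A ) <> P :: P
lit / ( lit ) <> P :: P
lit / ( lit ) <> A :: P
lit / ( lit ) <> c :: P
lit / ( lit ) <> c :: A
lit / ( lit ) <> c :: c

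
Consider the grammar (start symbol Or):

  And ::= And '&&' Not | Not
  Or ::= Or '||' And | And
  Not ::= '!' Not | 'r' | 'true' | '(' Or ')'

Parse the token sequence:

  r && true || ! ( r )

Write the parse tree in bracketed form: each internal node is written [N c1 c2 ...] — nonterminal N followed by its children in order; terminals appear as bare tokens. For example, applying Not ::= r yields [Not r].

[Or [Or [And [And [Not r]] && [Not true]]] || [And [Not ! [Not ( [Or [And [Not r]]] )]]]]

Or
Or || And
And || And
And && Not || And
Not && Not || And
r && Not || And
r && true || And
r && true || Not
r && true || ! Not
r && true || ! ( Or )
r && true || ! ( And )
r && true || ! ( Not )
r && true || ! ( r )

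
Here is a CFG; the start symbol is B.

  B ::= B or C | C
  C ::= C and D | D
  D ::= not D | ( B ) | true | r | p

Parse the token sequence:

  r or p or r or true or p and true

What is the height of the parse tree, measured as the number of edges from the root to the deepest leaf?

[B [B [B [B [B [C [D r]]] or [C [D p]]] or [C [D r]]] or [C [D true]]] or [C [C [D p]] and [D true]]]

7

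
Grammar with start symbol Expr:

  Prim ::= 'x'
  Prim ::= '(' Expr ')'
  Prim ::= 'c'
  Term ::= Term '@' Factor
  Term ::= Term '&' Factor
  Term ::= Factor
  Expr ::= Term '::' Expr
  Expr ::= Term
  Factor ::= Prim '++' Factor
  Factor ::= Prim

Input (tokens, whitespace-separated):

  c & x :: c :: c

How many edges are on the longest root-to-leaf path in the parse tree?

[Expr [Term [Term [Factor [Prim c]]] & [Factor [Prim x]]] :: [Expr [Term [Factor [Prim c]]] :: [Expr [Term [Factor [Prim c]]]]]]

6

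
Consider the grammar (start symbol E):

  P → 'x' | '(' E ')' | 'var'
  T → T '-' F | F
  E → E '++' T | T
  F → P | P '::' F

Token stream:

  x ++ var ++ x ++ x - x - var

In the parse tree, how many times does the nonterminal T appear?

6

[E [E [E [E [T [F [P x]]]] ++ [T [F [P var]]]] ++ [T [F [P x]]]] ++ [T [T [T [F [P x]]] - [F [P x]]] - [F [P var]]]]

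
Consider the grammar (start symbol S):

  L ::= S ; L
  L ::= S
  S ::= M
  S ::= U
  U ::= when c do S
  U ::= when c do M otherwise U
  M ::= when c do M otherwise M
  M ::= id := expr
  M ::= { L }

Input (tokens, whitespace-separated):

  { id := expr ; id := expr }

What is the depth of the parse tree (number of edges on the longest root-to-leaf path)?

[S [M { [L [S [M id := expr]] ; [L [S [M id := expr]]]] }]]

6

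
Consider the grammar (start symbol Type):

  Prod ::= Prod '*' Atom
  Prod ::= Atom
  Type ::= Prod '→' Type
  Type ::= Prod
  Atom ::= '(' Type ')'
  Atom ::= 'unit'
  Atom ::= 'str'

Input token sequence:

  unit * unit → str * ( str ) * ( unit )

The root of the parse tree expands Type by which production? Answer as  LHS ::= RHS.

[Type [Prod [Prod [Atom unit]] * [Atom unit]] → [Type [Prod [Prod [Prod [Atom str]] * [Atom ( [Type [Prod [Atom str]]] )]] * [Atom ( [Type [Prod [Atom unit]]] )]]]]

Type ::= Prod '→' Type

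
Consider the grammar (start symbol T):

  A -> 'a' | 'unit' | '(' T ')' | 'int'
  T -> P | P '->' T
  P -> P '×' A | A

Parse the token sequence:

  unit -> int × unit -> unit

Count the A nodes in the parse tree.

[T [P [A unit]] -> [T [P [P [A int]] × [A unit]] -> [T [P [A unit]]]]]

4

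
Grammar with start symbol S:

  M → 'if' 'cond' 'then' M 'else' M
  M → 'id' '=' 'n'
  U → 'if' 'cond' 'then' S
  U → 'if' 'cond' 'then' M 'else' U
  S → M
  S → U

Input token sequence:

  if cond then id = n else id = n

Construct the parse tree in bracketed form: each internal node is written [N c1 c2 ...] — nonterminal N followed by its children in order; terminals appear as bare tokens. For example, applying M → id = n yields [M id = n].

S
M
if cond then M else M
if cond then id = n else M
if cond then id = n else id = n

[S [M if cond then [M id = n] else [M id = n]]]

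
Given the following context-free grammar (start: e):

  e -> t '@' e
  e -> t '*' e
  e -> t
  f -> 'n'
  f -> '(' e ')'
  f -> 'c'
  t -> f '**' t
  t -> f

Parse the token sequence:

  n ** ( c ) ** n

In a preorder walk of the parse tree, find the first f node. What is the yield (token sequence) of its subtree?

n

[e [t [f n] ** [t [f ( [e [t [f c]]] )] ** [t [f n]]]]]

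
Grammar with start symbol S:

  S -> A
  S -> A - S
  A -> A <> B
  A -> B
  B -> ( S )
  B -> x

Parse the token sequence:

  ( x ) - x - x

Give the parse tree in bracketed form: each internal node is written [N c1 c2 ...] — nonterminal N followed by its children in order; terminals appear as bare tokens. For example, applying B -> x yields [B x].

S
A - S
B - S
( S ) - S
( A ) - S
( B ) - S
( x ) - S
( x ) - A - S
( x ) - B - S
( x ) - x - S
( x ) - x - A
( x ) - x - B
( x ) - x - x

[S [A [B ( [S [A [B x]]] )]] - [S [A [B x]] - [S [A [B x]]]]]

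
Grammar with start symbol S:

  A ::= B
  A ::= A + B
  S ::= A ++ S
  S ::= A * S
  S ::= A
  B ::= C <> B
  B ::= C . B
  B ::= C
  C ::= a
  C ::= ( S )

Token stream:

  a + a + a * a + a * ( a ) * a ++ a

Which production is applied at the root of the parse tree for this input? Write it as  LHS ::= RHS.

S ::= A * S

[S [A [A [A [B [C a]]] + [B [C a]]] + [B [C a]]] * [S [A [A [B [C a]]] + [B [C a]]] * [S [A [B [C ( [S [A [B [C a]]]] )]]] * [S [A [B [C a]]] ++ [S [A [B [C a]]]]]]]]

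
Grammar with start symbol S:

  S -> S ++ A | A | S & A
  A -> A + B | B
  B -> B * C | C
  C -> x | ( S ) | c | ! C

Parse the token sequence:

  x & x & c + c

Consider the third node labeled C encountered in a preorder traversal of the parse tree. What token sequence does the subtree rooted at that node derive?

[S [S [S [A [B [C x]]]] & [A [B [C x]]]] & [A [A [B [C c]]] + [B [C c]]]]

c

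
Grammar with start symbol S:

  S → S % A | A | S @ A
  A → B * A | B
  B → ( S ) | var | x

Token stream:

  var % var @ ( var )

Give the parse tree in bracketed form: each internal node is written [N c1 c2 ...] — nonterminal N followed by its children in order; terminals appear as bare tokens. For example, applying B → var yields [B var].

S
S @ A
S % A @ A
A % A @ A
B % A @ A
var % A @ A
var % B @ A
var % var @ A
var % var @ B
var % var @ ( S )
var % var @ ( A )
var % var @ ( B )
var % var @ ( var )

[S [S [S [A [B var]]] % [A [B var]]] @ [A [B ( [S [A [B var]]] )]]]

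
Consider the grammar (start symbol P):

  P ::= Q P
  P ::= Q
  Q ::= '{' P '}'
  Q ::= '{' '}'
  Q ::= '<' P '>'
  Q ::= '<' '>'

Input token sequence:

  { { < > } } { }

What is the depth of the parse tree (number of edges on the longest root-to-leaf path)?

[P [Q { [P [Q { [P [Q < >]] }]] }] [P [Q { }]]]

6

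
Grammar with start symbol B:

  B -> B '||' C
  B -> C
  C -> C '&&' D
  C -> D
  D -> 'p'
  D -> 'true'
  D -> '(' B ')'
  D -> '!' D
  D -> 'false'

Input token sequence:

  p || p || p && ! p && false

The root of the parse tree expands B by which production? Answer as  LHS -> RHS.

B -> B '||' C

[B [B [B [C [D p]]] || [C [D p]]] || [C [C [C [D p]] && [D ! [D p]]] && [D false]]]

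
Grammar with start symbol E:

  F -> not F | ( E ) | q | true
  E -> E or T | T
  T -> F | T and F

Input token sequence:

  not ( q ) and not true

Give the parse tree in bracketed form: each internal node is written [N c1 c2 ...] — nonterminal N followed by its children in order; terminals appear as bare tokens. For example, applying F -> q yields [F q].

[E [T [T [F not [F ( [E [T [F q]]] )]]] and [F not [F true]]]]

E
T
T and F
F and F
not F and F
not ( E ) and F
not ( T ) and F
not ( F ) and F
not ( q ) and F
not ( q ) and not F
not ( q ) and not true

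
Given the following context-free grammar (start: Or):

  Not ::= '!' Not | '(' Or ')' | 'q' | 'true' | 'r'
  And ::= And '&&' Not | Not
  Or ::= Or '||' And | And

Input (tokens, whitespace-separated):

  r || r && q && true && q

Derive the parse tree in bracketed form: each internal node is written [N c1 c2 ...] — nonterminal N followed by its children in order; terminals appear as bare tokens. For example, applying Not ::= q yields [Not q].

[Or [Or [And [Not r]]] || [And [And [And [And [Not r]] && [Not q]] && [Not true]] && [Not q]]]

Or
Or || And
And || And
Not || And
r || And
r || And && Not
r || And && Not && Not
r || And && Not && Not && Not
r || Not && Not && Not && Not
r || r && Not && Not && Not
r || r && q && Not && Not
r || r && q && true && Not
r || r && q && true && q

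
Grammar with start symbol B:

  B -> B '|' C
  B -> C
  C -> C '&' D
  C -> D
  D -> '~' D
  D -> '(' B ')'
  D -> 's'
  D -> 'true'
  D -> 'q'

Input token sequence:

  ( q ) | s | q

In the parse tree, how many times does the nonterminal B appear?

[B [B [B [C [D ( [B [C [D q]]] )]]] | [C [D s]]] | [C [D q]]]

4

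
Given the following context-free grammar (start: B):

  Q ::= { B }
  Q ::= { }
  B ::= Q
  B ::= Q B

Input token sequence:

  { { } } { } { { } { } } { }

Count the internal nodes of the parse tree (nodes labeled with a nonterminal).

[B [Q { [B [Q { }]] }] [B [Q { }] [B [Q { [B [Q { }] [B [Q { }]]] }] [B [Q { }]]]]]

14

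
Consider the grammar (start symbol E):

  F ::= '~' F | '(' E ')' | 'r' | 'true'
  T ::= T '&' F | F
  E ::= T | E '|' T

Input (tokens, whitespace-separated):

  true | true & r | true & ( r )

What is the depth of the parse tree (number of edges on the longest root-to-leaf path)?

6

[E [E [E [T [F true]]] | [T [T [F true]] & [F r]]] | [T [T [F true]] & [F ( [E [T [F r]]] )]]]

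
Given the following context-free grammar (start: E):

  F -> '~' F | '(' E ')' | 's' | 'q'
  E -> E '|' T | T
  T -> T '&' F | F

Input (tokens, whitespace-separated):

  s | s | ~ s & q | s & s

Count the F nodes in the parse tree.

7

[E [E [E [E [T [F s]]] | [T [F s]]] | [T [T [F ~ [F s]]] & [F q]]] | [T [T [F s]] & [F s]]]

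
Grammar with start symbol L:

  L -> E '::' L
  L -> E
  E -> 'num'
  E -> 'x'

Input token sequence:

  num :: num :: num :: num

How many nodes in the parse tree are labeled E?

4

[L [E num] :: [L [E num] :: [L [E num] :: [L [E num]]]]]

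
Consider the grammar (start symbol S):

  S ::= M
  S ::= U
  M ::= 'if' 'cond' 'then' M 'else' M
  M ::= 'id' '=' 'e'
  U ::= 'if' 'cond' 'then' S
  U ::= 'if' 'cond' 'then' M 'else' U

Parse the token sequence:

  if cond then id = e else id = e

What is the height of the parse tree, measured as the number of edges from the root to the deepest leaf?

3

[S [M if cond then [M id = e] else [M id = e]]]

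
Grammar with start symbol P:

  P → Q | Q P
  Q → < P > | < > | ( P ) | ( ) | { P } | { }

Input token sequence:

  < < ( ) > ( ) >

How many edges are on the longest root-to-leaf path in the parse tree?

[P [Q < [P [Q < [P [Q ( )]] >] [P [Q ( )]]] >]]

6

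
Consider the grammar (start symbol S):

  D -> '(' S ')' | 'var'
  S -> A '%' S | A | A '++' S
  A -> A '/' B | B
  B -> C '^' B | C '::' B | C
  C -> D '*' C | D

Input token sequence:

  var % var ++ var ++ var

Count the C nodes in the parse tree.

4

[S [A [B [C [D var]]]] % [S [A [B [C [D var]]]] ++ [S [A [B [C [D var]]]] ++ [S [A [B [C [D var]]]]]]]]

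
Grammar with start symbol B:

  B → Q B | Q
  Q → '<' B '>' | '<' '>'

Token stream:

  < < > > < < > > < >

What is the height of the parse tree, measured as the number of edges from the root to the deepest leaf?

5

[B [Q < [B [Q < >]] >] [B [Q < [B [Q < >]] >] [B [Q < >]]]]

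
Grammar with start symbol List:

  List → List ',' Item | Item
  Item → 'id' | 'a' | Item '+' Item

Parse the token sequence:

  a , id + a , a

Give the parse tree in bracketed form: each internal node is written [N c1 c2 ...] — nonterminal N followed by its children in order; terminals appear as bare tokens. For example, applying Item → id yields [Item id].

[List [List [List [Item a]] , [Item [Item id] + [Item a]]] , [Item a]]

List
List , Item
List , Item , Item
Item , Item , Item
a , Item , Item
a , Item + Item , Item
a , id + Item , Item
a , id + a , Item
a , id + a , a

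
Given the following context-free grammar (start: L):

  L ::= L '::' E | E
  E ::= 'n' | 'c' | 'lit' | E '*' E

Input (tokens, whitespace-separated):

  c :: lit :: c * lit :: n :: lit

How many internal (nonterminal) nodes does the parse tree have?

[L [L [L [L [L [E c]] :: [E lit]] :: [E [E c] * [E lit]]] :: [E n]] :: [E lit]]

12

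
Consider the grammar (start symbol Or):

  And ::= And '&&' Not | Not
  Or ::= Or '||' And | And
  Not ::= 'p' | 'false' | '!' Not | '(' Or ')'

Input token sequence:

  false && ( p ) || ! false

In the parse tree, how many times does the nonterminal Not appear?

[Or [Or [And [And [Not false]] && [Not ( [Or [And [Not p]]] )]]] || [And [Not ! [Not false]]]]

5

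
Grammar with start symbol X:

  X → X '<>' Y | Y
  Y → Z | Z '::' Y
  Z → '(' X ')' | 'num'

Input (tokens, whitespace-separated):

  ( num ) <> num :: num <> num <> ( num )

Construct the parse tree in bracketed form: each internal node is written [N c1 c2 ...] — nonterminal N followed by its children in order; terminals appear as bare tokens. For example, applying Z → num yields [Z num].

X
X <> Y
X <> Y <> Y
X <> Y <> Y <> Y
Y <> Y <> Y <> Y
Z <> Y <> Y <> Y
( X ) <> Y <> Y <> Y
( Y ) <> Y <> Y <> Y
( Z ) <> Y <> Y <> Y
( num ) <> Y <> Y <> Y
( num ) <> Z :: Y <> Y <> Y
( num ) <> num :: Y <> Y <> Y
( num ) <> num :: Z <> Y <> Y
( num ) <> num :: num <> Y <> Y
( num ) <> num :: num <> Z <> Y
( num ) <> num :: num <> num <> Y
( num ) <> num :: num <> num <> Z
( num ) <> num :: num <> num <> ( X )
( num ) <> num :: num <> num <> ( Y )
( num ) <> num :: num <> num <> ( Z )
( num ) <> num :: num <> num <> ( num )

[X [X [X [X [Y [Z ( [X [Y [Z num]]] )]]] <> [Y [Z num] :: [Y [Z num]]]] <> [Y [Z num]]] <> [Y [Z ( [X [Y [Z num]]] )]]]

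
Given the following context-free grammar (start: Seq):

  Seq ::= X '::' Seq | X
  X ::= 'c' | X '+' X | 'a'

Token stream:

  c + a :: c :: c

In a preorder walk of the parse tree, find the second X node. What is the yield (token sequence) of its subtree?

c

[Seq [X [X c] + [X a]] :: [Seq [X c] :: [Seq [X c]]]]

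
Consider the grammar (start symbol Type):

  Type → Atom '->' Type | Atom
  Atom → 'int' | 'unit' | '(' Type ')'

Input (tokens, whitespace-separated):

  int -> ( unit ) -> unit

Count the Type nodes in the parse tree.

4

[Type [Atom int] -> [Type [Atom ( [Type [Atom unit]] )] -> [Type [Atom unit]]]]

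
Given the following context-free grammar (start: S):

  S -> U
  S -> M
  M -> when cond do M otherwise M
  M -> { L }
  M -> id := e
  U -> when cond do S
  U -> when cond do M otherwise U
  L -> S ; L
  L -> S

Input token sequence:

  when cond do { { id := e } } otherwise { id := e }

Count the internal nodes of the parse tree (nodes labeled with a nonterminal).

13

[S [M when cond do [M { [L [S [M { [L [S [M id := e]]] }]]] }] otherwise [M { [L [S [M id := e]]] }]]]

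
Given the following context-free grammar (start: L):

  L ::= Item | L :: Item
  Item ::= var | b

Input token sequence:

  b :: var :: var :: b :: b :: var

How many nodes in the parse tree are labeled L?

[L [L [L [L [L [L [Item b]] :: [Item var]] :: [Item var]] :: [Item b]] :: [Item b]] :: [Item var]]

6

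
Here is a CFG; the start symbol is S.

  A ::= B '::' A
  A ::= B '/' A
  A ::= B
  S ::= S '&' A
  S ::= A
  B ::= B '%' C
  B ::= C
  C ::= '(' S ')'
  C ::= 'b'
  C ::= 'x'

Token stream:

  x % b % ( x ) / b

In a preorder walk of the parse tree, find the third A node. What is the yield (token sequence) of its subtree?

b

[S [A [B [B [B [C x]] % [C b]] % [C ( [S [A [B [C x]]]] )]] / [A [B [C b]]]]]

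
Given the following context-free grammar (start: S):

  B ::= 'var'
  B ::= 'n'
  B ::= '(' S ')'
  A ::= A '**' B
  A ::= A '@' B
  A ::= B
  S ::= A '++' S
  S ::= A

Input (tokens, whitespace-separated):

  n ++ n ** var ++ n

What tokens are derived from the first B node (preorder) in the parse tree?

[S [A [B n]] ++ [S [A [A [B n]] ** [B var]] ++ [S [A [B n]]]]]

n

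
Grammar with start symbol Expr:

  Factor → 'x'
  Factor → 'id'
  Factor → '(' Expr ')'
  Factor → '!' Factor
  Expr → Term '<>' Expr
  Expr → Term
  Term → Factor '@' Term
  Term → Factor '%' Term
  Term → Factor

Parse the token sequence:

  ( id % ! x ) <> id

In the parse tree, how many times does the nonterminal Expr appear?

[Expr [Term [Factor ( [Expr [Term [Factor id] % [Term [Factor ! [Factor x]]]]] )]] <> [Expr [Term [Factor id]]]]

3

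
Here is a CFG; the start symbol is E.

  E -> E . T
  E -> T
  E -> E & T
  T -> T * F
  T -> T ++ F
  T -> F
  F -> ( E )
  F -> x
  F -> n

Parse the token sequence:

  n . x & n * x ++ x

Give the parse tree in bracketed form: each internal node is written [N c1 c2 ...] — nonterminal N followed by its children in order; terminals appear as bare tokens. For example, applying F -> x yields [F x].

E
E & T
E . T & T
T . T & T
F . T & T
n . T & T
n . F & T
n . x & T
n . x & T ++ F
n . x & T * F ++ F
n . x & F * F ++ F
n . x & n * F ++ F
n . x & n * x ++ F
n . x & n * x ++ x

[E [E [E [T [F n]]] . [T [F x]]] & [T [T [T [F n]] * [F x]] ++ [F x]]]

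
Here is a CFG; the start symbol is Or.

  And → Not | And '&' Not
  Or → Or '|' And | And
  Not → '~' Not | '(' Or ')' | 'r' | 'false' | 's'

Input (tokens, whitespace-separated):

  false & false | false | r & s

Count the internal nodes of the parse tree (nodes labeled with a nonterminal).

[Or [Or [Or [And [And [Not false]] & [Not false]]] | [And [Not false]]] | [And [And [Not r]] & [Not s]]]

13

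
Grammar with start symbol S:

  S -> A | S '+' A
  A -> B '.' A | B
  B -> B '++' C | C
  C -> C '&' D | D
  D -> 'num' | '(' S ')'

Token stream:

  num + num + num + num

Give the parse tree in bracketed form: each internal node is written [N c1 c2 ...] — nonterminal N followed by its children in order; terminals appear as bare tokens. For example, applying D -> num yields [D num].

[S [S [S [S [A [B [C [D num]]]]] + [A [B [C [D num]]]]] + [A [B [C [D num]]]]] + [A [B [C [D num]]]]]

S
S + A
S + A + A
S + A + A + A
A + A + A + A
B + A + A + A
C + A + A + A
D + A + A + A
num + A + A + A
num + B + A + A
num + C + A + A
num + D + A + A
num + num + A + A
num + num + B + A
num + num + C + A
num + num + D + A
num + num + num + A
num + num + num + B
num + num + num + C
num + num + num + D
num + num + num + num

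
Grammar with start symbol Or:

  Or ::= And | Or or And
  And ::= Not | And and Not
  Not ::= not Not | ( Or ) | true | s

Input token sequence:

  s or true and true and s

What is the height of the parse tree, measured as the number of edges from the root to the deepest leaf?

[Or [Or [And [Not s]]] or [And [And [And [Not true]] and [Not true]] and [Not s]]]

5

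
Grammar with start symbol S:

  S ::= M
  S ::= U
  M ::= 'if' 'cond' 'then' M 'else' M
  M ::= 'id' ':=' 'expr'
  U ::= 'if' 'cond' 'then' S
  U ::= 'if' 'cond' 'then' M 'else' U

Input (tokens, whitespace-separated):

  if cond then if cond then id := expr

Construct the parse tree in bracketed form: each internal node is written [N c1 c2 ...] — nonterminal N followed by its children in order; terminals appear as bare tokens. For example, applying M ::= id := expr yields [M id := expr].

[S [U if cond then [S [U if cond then [S [M id := expr]]]]]]

S
U
if cond then S
if cond then U
if cond then if cond then S
if cond then if cond then M
if cond then if cond then id := expr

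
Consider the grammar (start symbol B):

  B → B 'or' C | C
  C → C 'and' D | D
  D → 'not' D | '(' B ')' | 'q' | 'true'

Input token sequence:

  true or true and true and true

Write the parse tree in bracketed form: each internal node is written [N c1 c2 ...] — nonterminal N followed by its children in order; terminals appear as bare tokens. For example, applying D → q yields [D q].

[B [B [C [D true]]] or [C [C [C [D true]] and [D true]] and [D true]]]

B
B or C
C or C
D or C
true or C
true or C and D
true or C and D and D
true or D and D and D
true or true and D and D
true or true and true and D
true or true and true and true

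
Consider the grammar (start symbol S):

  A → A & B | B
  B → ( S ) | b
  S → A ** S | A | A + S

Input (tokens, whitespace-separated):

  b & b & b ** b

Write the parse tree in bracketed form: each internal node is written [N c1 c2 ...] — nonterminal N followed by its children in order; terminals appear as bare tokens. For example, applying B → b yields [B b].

[S [A [A [A [B b]] & [B b]] & [B b]] ** [S [A [B b]]]]

S
A ** S
A & B ** S
A & B & B ** S
B & B & B ** S
b & B & B ** S
b & b & B ** S
b & b & b ** S
b & b & b ** A
b & b & b ** B
b & b & b ** b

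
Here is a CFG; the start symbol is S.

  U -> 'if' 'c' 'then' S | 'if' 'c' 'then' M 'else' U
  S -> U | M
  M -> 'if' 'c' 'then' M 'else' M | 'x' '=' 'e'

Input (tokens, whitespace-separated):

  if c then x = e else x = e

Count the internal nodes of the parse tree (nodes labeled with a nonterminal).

4

[S [M if c then [M x = e] else [M x = e]]]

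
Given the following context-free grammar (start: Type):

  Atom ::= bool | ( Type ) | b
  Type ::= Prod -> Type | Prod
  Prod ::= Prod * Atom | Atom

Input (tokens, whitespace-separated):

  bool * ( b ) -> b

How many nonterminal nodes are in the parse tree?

[Type [Prod [Prod [Atom bool]] * [Atom ( [Type [Prod [Atom b]]] )]] -> [Type [Prod [Atom b]]]]

11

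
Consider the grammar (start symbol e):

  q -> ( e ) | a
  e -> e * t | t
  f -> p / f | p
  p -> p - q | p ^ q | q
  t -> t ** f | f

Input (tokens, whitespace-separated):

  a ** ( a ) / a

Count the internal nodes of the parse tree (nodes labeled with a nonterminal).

[e [t [t [f [p [q a]]]] ** [f [p [q ( [e [t [f [p [q a]]]]] )]] / [f [p [q a]]]]]]

17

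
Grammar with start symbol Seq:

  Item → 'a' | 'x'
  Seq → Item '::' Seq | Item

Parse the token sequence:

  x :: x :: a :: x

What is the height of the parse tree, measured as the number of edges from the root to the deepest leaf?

[Seq [Item x] :: [Seq [Item x] :: [Seq [Item a] :: [Seq [Item x]]]]]

5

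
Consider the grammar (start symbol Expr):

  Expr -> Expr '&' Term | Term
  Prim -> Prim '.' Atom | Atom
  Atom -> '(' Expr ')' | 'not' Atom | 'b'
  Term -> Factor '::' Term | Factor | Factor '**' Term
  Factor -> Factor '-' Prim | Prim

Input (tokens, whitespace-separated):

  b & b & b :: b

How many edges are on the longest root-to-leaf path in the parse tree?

7

[Expr [Expr [Expr [Term [Factor [Prim [Atom b]]]]] & [Term [Factor [Prim [Atom b]]]]] & [Term [Factor [Prim [Atom b]]] :: [Term [Factor [Prim [Atom b]]]]]]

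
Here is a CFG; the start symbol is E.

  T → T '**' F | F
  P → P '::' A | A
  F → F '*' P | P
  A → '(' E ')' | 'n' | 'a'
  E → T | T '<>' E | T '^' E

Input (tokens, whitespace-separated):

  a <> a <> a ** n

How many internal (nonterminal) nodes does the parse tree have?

[E [T [F [P [A a]]]] <> [E [T [F [P [A a]]]] <> [E [T [T [F [P [A a]]]] ** [F [P [A n]]]]]]]

19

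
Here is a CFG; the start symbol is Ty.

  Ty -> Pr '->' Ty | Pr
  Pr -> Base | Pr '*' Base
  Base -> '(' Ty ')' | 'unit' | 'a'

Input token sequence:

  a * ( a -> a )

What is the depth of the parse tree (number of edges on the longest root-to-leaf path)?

7

[Ty [Pr [Pr [Base a]] * [Base ( [Ty [Pr [Base a]] -> [Ty [Pr [Base a]]]] )]]]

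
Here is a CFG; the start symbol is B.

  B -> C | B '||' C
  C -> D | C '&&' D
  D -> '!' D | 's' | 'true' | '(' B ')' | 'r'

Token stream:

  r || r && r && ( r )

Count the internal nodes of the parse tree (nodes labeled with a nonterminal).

13

[B [B [C [D r]]] || [C [C [C [D r]] && [D r]] && [D ( [B [C [D r]]] )]]]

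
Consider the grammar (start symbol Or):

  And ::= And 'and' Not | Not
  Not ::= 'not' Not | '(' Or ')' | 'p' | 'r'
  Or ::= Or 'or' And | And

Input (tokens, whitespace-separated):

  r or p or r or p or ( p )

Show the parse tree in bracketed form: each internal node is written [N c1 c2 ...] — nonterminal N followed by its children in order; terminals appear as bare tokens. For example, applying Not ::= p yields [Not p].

Or
Or or And
Or or And or And
Or or And or And or And
Or or And or And or And or And
And or And or And or And or And
Not or And or And or And or And
r or And or And or And or And
r or Not or And or And or And
r or p or And or And or And
r or p or Not or And or And
r or p or r or And or And
r or p or r or Not or And
r or p or r or p or And
r or p or r or p or Not
r or p or r or p or ( Or )
r or p or r or p or ( And )
r or p or r or p or ( Not )
r or p or r or p or ( p )

[Or [Or [Or [Or [Or [And [Not r]]] or [And [Not p]]] or [And [Not r]]] or [And [Not p]]] or [And [Not ( [Or [And [Not p]]] )]]]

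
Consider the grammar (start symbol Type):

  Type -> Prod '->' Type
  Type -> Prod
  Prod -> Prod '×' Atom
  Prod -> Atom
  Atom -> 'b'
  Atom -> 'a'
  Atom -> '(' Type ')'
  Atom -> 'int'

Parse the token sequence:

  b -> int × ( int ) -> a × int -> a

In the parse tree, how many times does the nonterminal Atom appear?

7

[Type [Prod [Atom b]] -> [Type [Prod [Prod [Atom int]] × [Atom ( [Type [Prod [Atom int]]] )]] -> [Type [Prod [Prod [Atom a]] × [Atom int]] -> [Type [Prod [Atom a]]]]]]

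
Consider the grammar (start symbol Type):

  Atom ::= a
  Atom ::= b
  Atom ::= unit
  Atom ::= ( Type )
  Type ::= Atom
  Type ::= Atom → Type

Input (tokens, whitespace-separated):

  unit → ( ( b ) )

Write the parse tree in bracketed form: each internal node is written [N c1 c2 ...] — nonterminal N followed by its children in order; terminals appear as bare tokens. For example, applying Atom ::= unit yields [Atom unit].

[Type [Atom unit] → [Type [Atom ( [Type [Atom ( [Type [Atom b]] )]] )]]]

Type
Atom → Type
unit → Type
unit → Atom
unit → ( Type )
unit → ( Atom )
unit → ( ( Type ) )
unit → ( ( Atom ) )
unit → ( ( b ) )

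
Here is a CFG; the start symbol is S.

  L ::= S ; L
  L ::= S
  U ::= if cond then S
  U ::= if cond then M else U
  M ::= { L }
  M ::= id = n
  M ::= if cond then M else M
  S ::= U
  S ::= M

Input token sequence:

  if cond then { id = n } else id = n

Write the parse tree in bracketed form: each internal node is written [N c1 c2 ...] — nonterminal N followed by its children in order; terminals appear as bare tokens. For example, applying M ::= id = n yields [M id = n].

[S [M if cond then [M { [L [S [M id = n]]] }] else [M id = n]]]

S
M
if cond then M else M
if cond then { L } else M
if cond then { S } else M
if cond then { M } else M
if cond then { id = n } else M
if cond then { id = n } else id = n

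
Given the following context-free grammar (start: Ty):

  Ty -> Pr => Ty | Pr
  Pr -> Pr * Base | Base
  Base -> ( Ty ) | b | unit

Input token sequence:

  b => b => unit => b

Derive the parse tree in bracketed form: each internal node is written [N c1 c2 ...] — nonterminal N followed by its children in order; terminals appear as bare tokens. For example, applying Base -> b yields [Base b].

[Ty [Pr [Base b]] => [Ty [Pr [Base b]] => [Ty [Pr [Base unit]] => [Ty [Pr [Base b]]]]]]

Ty
Pr => Ty
Base => Ty
b => Ty
b => Pr => Ty
b => Base => Ty
b => b => Ty
b => b => Pr => Ty
b => b => Base => Ty
b => b => unit => Ty
b => b => unit => Pr
b => b => unit => Base
b => b => unit => b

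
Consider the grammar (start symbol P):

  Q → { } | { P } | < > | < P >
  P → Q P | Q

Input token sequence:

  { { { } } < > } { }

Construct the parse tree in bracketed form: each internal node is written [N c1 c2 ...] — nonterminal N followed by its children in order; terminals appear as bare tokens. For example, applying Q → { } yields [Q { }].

[P [Q { [P [Q { [P [Q { }]] }] [P [Q < >]]] }] [P [Q { }]]]

P
Q P
{ P } P
{ Q P } P
{ { P } P } P
{ { Q } P } P
{ { { } } P } P
{ { { } } Q } P
{ { { } } < > } P
{ { { } } < > } Q
{ { { } } < > } { }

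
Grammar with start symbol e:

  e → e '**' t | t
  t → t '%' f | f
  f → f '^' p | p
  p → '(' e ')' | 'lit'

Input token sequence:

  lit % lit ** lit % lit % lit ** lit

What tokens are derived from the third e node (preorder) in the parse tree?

[e [e [e [t [t [f [p lit]]] % [f [p lit]]]] ** [t [t [t [f [p lit]]] % [f [p lit]]] % [f [p lit]]]] ** [t [f [p lit]]]]

lit % lit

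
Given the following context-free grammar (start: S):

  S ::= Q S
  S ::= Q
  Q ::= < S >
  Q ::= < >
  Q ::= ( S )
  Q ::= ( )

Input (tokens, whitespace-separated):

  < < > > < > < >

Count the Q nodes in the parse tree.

4

[S [Q < [S [Q < >]] >] [S [Q < >] [S [Q < >]]]]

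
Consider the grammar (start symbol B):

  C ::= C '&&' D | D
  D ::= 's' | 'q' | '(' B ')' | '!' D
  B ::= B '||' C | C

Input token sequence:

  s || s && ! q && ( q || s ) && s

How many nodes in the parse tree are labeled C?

7

[B [B [C [D s]]] || [C [C [C [C [D s]] && [D ! [D q]]] && [D ( [B [B [C [D q]]] || [C [D s]]] )]] && [D s]]]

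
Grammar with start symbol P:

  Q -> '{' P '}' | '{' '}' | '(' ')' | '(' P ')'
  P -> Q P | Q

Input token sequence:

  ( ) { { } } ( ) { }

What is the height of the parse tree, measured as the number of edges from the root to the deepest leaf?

[P [Q ( )] [P [Q { [P [Q { }]] }] [P [Q ( )] [P [Q { }]]]]]

5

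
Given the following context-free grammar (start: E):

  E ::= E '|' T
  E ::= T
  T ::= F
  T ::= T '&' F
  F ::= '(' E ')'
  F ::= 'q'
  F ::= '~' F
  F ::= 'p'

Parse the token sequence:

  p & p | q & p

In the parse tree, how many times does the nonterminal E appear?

[E [E [T [T [F p]] & [F p]]] | [T [T [F q]] & [F p]]]

2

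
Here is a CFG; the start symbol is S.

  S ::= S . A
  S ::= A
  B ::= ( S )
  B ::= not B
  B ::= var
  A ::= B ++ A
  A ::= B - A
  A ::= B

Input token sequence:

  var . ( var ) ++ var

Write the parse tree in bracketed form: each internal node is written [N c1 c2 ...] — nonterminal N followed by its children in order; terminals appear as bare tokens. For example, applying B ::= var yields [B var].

[S [S [A [B var]]] . [A [B ( [S [A [B var]]] )] ++ [A [B var]]]]

S
S . A
A . A
B . A
var . A
var . B ++ A
var . ( S ) ++ A
var . ( A ) ++ A
var . ( B ) ++ A
var . ( var ) ++ A
var . ( var ) ++ B
var . ( var ) ++ var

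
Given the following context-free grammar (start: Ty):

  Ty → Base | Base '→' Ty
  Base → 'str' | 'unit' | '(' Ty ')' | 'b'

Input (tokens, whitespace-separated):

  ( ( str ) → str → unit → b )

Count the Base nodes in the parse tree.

[Ty [Base ( [Ty [Base ( [Ty [Base str]] )] → [Ty [Base str] → [Ty [Base unit] → [Ty [Base b]]]]] )]]

6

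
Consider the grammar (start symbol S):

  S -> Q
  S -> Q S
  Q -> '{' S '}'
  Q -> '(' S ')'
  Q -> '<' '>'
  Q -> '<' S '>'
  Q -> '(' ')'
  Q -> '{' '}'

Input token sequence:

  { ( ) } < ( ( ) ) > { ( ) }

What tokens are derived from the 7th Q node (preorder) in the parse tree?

[S [Q { [S [Q ( )]] }] [S [Q < [S [Q ( [S [Q ( )]] )]] >] [S [Q { [S [Q ( )]] }]]]]

( )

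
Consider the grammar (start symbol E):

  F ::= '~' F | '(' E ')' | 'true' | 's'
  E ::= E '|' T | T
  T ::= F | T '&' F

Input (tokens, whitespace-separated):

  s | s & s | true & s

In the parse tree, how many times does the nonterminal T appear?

5

[E [E [E [T [F s]]] | [T [T [F s]] & [F s]]] | [T [T [F true]] & [F s]]]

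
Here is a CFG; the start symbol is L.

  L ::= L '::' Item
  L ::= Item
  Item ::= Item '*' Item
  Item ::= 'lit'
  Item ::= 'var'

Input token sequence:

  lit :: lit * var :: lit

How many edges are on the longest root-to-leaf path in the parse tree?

[L [L [L [Item lit]] :: [Item [Item lit] * [Item var]]] :: [Item lit]]

4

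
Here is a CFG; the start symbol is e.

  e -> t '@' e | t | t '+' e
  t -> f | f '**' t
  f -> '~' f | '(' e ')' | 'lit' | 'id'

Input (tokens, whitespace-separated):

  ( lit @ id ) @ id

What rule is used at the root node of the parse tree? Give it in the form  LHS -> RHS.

e -> t '@' e

[e [t [f ( [e [t [f lit]] @ [e [t [f id]]]] )]] @ [e [t [f id]]]]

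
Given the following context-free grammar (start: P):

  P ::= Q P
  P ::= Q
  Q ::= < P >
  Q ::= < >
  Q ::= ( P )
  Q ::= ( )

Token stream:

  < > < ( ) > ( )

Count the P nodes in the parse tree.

4

[P [Q < >] [P [Q < [P [Q ( )]] >] [P [Q ( )]]]]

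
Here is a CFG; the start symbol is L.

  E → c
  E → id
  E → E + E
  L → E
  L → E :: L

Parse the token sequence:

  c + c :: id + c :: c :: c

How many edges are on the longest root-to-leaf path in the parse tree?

[L [E [E c] + [E c]] :: [L [E [E id] + [E c]] :: [L [E c] :: [L [E c]]]]]

5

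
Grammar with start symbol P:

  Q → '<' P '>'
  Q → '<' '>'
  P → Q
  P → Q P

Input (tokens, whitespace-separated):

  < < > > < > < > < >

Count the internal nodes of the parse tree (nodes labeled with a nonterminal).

[P [Q < [P [Q < >]] >] [P [Q < >] [P [Q < >] [P [Q < >]]]]]

10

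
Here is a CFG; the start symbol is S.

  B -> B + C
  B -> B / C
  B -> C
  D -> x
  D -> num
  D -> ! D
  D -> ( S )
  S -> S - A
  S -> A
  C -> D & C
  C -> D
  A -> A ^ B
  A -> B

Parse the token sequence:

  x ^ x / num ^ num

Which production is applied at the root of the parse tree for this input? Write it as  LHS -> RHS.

S -> A

[S [A [A [A [B [C [D x]]]] ^ [B [B [C [D x]]] / [C [D num]]]] ^ [B [C [D num]]]]]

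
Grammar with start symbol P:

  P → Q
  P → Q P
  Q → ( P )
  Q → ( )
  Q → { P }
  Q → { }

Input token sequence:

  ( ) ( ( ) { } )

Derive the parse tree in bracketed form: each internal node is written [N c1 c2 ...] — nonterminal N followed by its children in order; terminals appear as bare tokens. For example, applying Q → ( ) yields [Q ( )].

P
Q P
( ) P
( ) Q
( ) ( P )
( ) ( Q P )
( ) ( ( ) P )
( ) ( ( ) Q )
( ) ( ( ) { } )

[P [Q ( )] [P [Q ( [P [Q ( )] [P [Q { }]]] )]]]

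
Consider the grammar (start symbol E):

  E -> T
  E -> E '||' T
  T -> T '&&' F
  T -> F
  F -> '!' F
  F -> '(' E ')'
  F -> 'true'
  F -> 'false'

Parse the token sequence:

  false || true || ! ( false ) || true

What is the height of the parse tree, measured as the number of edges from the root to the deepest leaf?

[E [E [E [E [T [F false]]] || [T [F true]]] || [T [F ! [F ( [E [T [F false]]] )]]]] || [T [F true]]]

8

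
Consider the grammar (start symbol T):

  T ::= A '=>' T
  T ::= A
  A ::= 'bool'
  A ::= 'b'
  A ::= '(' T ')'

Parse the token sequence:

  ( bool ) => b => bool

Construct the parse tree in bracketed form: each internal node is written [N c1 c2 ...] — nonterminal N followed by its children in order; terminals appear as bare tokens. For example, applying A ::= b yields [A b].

[T [A ( [T [A bool]] )] => [T [A b] => [T [A bool]]]]

T
A => T
( T ) => T
( A ) => T
( bool ) => T
( bool ) => A => T
( bool ) => b => T
( bool ) => b => A
( bool ) => b => bool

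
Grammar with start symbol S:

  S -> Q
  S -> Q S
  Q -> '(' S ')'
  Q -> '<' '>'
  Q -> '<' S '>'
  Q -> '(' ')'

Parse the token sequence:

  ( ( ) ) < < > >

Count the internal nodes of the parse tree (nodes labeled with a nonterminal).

8

[S [Q ( [S [Q ( )]] )] [S [Q < [S [Q < >]] >]]]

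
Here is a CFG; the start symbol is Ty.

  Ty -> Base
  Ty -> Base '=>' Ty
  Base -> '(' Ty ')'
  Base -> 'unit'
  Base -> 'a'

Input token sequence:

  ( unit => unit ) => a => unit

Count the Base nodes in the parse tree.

[Ty [Base ( [Ty [Base unit] => [Ty [Base unit]]] )] => [Ty [Base a] => [Ty [Base unit]]]]

5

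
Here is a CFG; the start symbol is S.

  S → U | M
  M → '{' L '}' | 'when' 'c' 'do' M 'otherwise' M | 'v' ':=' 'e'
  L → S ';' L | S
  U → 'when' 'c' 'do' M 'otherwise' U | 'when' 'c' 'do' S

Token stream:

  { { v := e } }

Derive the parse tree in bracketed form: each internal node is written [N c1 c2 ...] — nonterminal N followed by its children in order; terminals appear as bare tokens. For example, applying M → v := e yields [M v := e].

[S [M { [L [S [M { [L [S [M v := e]]] }]]] }]]

S
M
{ L }
{ S }
{ M }
{ { L } }
{ { S } }
{ { M } }
{ { v := e } }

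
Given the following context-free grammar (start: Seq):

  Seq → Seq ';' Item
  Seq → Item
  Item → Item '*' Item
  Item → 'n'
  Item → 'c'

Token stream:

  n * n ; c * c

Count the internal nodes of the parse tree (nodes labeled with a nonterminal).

[Seq [Seq [Item [Item n] * [Item n]]] ; [Item [Item c] * [Item c]]]

8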